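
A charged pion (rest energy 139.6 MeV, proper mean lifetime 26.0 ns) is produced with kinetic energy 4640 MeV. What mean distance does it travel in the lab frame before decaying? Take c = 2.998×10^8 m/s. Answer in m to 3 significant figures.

γ = 1 + K/(m₀c²) = 1 + 4640/139.6 = 34.238
β = √(1 − 1/γ²) = 0.99957
Dilated lifetime: γτ₀ = 34.238 × 26.0 ns = 890.18 ns
d = βc·γτ₀ = 0.99957 × (2.998×10^8 m/s) × 8.9018×10^-7 s = 267 m

d ≈ 267 m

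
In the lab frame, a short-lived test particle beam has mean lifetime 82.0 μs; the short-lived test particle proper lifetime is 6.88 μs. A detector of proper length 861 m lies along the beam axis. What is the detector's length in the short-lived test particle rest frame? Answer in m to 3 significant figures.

L ≈ 72.2 m

Time dilation ⇒ γ = Δt/τ₀ = 82.0/6.88 = 11.919
Length contraction: L = L₀/γ = 861/11.919 = 72.2 m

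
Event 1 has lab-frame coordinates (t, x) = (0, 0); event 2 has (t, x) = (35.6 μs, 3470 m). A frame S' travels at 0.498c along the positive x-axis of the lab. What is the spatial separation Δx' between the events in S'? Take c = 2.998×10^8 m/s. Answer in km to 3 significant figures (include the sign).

γ = 1/√(1 − 0.498²) = 1.1532
Δx' = γ(Δx − vΔt) = 1.1532 × (3470 m − 0.498×(2.998×10^8 m/s)×35.6×10^-6 s)
= 1.1532 × (-1845.1 m) = -2.13 km

Δx' ≈ -2.13 km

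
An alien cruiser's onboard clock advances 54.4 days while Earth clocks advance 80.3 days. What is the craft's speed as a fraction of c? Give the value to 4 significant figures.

γ = Δt/τ₀ = 80.3/54.4 = 1.47610
β = √(1 − 1/γ²) = √(1 − 1/1.47610²) = 0.7356

β ≈ 0.7356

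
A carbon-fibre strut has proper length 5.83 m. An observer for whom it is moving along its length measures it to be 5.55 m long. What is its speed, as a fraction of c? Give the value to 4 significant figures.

γ = L₀/L = 5.83/5.55 = 1.05045
β = √(1 − 1/γ²) = 0.3062

β ≈ 0.3062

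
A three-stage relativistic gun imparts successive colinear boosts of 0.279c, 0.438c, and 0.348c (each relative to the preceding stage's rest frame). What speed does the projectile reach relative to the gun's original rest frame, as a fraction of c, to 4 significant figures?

u ≈ 0.8074c

Compose boost 2: (0.438 + 0.279)/(1 + 0.438×0.279) = 0.7170/1.12220 = 0.638922
Compose boost 3: (0.348 + 0.638922)/(1 + 0.348×0.638922) = 0.986922/1.22234 = 0.8074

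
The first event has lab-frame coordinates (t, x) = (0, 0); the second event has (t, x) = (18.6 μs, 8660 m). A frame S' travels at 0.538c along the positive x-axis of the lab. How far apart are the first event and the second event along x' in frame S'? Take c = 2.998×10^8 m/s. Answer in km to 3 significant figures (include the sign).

γ = 1/√(1 − 0.538²) = 1.1863
Δx' = γ(Δx − vΔt) = 1.1863 × (8660 m − 0.538×(2.998×10^8 m/s)×18.6×10^-6 s)
= 1.1863 × (5660.0 m) = 6.71 km

Δx' ≈ 6.71 km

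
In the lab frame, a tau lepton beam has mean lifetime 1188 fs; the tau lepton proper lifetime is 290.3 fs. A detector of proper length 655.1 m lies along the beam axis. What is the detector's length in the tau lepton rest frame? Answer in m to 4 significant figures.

Time dilation ⇒ γ = Δt/τ₀ = 1188/290.3 = 4.09232
Length contraction: L = L₀/γ = 655.1/4.09232 = 160.1 m

L ≈ 160.1 m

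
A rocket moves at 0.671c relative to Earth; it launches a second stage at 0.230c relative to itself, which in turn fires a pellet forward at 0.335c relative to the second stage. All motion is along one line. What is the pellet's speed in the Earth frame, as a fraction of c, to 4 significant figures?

Compose boost 2: (0.230 + 0.671)/(1 + 0.230×0.671) = 0.9010/1.15433 = 0.780539
Compose boost 3: (0.335 + 0.780539)/(1 + 0.335×0.780539) = 1.11554/1.26148 = 0.8843

u ≈ 0.8843c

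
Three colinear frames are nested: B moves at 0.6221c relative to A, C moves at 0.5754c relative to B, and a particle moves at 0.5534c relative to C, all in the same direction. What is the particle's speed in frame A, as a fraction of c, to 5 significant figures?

Compose boost 2: (0.5754 + 0.6221)/(1 + 0.5754×0.6221) = 1.1975/1.357956 = 0.8818398
Compose boost 3: (0.5534 + 0.8818398)/(1 + 0.5534×0.8818398) = 1.435240/1.488010 = 0.96454

u ≈ 0.96454c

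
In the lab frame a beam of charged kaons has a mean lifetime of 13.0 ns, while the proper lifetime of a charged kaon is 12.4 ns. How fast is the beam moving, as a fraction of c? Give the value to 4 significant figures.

γ = Δt/τ₀ = 13.0/12.4 = 1.04839
β = √(1 − 1/γ²) = √(1 − 1/1.04839²) = 0.3003

β ≈ 0.3003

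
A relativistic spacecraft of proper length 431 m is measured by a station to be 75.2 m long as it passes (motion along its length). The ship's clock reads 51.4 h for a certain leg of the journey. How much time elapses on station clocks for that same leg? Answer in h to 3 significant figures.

Δt ≈ 295 h

Length contraction ⇒ γ = L₀/L = 431/75.2 = 5.7314
Time dilation: Δt = γτ₀ = 5.7314 × 51.4 h = 295 h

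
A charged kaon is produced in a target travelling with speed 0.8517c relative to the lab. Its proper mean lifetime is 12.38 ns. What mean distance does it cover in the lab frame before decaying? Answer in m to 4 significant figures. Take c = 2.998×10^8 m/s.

d ≈ 6.032 m

γ = 1/√(1 − 0.8517²) = 1.90829
Dilated lifetime: Δt = γτ₀ = 1.90829 × 12.38 ns = 23.6246 ns
d = vΔt = 0.8517c × 23.6246 ns = 2.55340×10^8 m/s × 2.36246×10^-8 s = 6.032 m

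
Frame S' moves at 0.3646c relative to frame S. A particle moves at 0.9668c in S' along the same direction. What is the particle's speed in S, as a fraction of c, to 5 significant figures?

u ≈ 0.98440c

Relativistic velocity addition: u = (u' + v)/(1 + u'v/c²)
= (0.9668 + 0.3646)/(1 + 0.9668×0.3646) = 1.3314/1.352495 = 0.98440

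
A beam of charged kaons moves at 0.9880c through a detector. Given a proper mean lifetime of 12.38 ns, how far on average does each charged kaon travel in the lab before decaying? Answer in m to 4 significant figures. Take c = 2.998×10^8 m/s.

d ≈ 23.74 m

γ = 1/√(1 − 0.9880²) = 6.47442
Dilated lifetime: Δt = γτ₀ = 6.47442 × 12.38 ns = 80.1534 ns
d = vΔt = 0.9880c × 80.1534 ns = 2.96202×10^8 m/s × 8.01534×10^-8 s = 23.74 m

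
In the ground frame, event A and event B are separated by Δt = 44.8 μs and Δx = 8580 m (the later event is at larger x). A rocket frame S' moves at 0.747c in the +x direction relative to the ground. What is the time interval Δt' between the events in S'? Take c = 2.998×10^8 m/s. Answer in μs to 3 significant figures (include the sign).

Δt' ≈ 35.2 μs

γ = 1/√(1 − 0.747²) = 1.5042
Δt' = γ(Δt − vΔx/c²) = 1.5042 × (44.8 μs − 0.747×8580 m / (2.998×10^8 m/s))
= 1.5042 × (23.422 μs) = 35.2 μs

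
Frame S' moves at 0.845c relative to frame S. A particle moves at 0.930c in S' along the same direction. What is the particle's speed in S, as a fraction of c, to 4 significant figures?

u ≈ 0.9939c

Relativistic velocity addition: u = (u' + v)/(1 + u'v/c²)
= (0.930 + 0.845)/(1 + 0.930×0.845) = 1.775/1.78585 = 0.9939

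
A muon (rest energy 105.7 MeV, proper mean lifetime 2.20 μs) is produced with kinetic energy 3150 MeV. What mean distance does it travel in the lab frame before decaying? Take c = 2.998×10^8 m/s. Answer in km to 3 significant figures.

d ≈ 20.3 km

γ = 1 + K/(m₀c²) = 1 + 3150/105.7 = 30.801
β = √(1 − 1/γ²) = 0.99947
Dilated lifetime: γτ₀ = 30.801 × 2.20 μs = 67.763 μs
d = βc·γτ₀ = 0.99947 × (2.998×10^8 m/s) × 6.7763×10^-5 s = 20.3 km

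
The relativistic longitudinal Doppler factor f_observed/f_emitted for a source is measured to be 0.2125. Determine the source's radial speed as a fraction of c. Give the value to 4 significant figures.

β ≈ 0.9136

f_obs/f_src = √((1−β)/(1+β)) = 0.2125  ⇒  (1−β)/(1+β) = 0.0451562
β = |1 − D²|/(1 + D²) = |1 − 0.0451562|/(1 + 0.0451562) = 0.9136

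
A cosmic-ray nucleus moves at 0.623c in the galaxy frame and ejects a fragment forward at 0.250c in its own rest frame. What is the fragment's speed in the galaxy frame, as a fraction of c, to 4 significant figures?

Compose boost 2: (0.250 + 0.623)/(1 + 0.250×0.623) = 0.8730/1.15575 = 0.7554

u ≈ 0.7554c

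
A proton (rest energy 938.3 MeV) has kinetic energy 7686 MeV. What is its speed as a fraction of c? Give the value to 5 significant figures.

β ≈ 0.99406

γ = 1 + K/(m₀c²) = 1 + 7686/938.3 = 9.191410
β = √(1 − 1/γ²) = 0.99406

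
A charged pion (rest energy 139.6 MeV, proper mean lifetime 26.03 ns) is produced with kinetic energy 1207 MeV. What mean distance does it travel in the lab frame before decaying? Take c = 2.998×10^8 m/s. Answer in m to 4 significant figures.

γ = 1 + K/(m₀c²) = 1 + 1207/139.6 = 9.64613
β = √(1 − 1/γ²) = 0.994612
Dilated lifetime: γτ₀ = 9.64613 × 26.03 ns = 251.089 ns
d = βc·γτ₀ = 0.994612 × (2.998×10^8 m/s) × 2.51089×10^-7 s = 74.87 m

d ≈ 74.87 m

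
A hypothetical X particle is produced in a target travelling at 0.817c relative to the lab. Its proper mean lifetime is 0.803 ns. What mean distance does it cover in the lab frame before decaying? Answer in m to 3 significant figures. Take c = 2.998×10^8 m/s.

d ≈ 0.341 m

γ = 1/√(1 − 0.817²) = 1.7342
Dilated lifetime: Δt = γτ₀ = 1.7342 × 0.803 ns = 1.3926 ns
d = vΔt = 0.817c × 1.3926 ns = 2.4494×10^8 m/s × 1.3926×10^-9 s = 0.341 m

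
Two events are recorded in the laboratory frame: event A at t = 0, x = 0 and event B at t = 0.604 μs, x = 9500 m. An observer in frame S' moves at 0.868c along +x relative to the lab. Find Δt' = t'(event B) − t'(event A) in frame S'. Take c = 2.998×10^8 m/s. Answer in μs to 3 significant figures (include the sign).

Δt' ≈ -54.2 μs

γ = 1/√(1 − 0.868²) = 2.0138
Δt' = γ(Δt − vΔx/c²) = 2.0138 × (0.604 μs − 0.868×9500 m / (2.998×10^8 m/s))
= 2.0138 × (-26.901 μs) = -54.2 μs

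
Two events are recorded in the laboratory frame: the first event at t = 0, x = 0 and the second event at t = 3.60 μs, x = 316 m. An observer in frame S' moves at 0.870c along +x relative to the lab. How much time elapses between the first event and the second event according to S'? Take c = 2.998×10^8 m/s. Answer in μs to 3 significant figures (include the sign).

Δt' ≈ 5.44 μs

γ = 1/√(1 − 0.870²) = 2.0282
Δt' = γ(Δt − vΔx/c²) = 2.0282 × (3.60 μs − 0.870×316 m / (2.998×10^8 m/s))
= 2.0282 × (2.6830 μs) = 5.44 μs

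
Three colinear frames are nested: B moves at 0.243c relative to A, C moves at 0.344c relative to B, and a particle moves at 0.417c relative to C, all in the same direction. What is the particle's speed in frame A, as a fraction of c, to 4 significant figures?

u ≈ 0.7821c

Compose boost 2: (0.344 + 0.243)/(1 + 0.344×0.243) = 0.5870/1.08359 = 0.541717
Compose boost 3: (0.417 + 0.541717)/(1 + 0.417×0.541717) = 0.958717/1.22590 = 0.7821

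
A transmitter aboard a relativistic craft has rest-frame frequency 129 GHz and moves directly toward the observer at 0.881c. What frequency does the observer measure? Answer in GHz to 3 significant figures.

Relativistic Doppler: f_obs = f_src √((1+β)/(1−β))
= 129 × √(1.8810/0.11900) = 129 × 3.9758 = 513 GHz

f_obs ≈ 513 GHz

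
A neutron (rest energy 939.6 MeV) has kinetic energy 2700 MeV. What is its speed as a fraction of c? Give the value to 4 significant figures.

γ = 1 + K/(m₀c²) = 1 + 2700/939.6 = 3.87356
β = √(1 − 1/γ²) = 0.9661

β ≈ 0.9661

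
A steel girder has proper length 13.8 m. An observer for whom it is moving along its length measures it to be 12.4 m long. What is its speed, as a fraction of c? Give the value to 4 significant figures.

γ = L₀/L = 13.8/12.4 = 1.11290
β = √(1 − 1/γ²) = 0.4389

β ≈ 0.4389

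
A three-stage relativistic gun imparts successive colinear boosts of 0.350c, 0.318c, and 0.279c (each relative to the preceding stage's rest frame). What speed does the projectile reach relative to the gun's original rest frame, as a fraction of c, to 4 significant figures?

u ≈ 0.7537c

Compose boost 2: (0.318 + 0.350)/(1 + 0.318×0.350) = 0.6680/1.11130 = 0.601098
Compose boost 3: (0.279 + 0.601098)/(1 + 0.279×0.601098) = 0.880098/1.16771 = 0.7537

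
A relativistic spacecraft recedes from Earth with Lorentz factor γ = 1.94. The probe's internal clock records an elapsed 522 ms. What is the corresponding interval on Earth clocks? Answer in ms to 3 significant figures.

γ = 1.94 (given)
Time dilation: Δt = γτ₀ = 1.94 × 522 ms = 1010 ms

Δt ≈ 1010 ms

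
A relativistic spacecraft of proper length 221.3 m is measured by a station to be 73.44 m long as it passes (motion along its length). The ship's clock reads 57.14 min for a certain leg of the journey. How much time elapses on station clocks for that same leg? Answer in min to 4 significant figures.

Δt ≈ 172.2 min

Length contraction ⇒ γ = L₀/L = 221.3/73.44 = 3.01334
Time dilation: Δt = γτ₀ = 3.01334 × 57.14 min = 172.2 min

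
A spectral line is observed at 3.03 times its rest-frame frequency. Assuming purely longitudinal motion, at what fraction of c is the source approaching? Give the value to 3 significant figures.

f_obs/f_src = √((1+β)/(1−β)) = 3.03  ⇒  (1+β)/(1−β) = 9.1809
β = |1 − D²|/(1 + D²) = |1 − 9.1809|/(1 + 9.1809) = 0.804

β ≈ 0.804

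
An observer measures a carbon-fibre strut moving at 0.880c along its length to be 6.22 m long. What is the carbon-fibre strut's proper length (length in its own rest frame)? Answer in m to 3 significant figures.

γ = 1/√(1 − 0.880²) = 2.1054
L₀ = γL = 2.1054 × 6.22 = 13.1 m

L₀ ≈ 13.1 m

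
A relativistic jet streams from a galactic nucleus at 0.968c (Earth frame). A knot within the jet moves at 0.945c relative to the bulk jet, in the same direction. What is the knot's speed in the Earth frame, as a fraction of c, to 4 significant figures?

Relativistic velocity addition: u = (u' + v)/(1 + u'v/c²)
= (0.945 + 0.968)/(1 + 0.945×0.968) = 1.913/1.91476 = 0.9991

u ≈ 0.9991c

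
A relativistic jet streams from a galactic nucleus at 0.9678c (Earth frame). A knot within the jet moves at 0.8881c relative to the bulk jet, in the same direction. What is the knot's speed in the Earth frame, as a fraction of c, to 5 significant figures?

u ≈ 0.99806c

Relativistic velocity addition: u = (u' + v)/(1 + u'v/c²)
= (0.8881 + 0.9678)/(1 + 0.8881×0.9678) = 1.8559/1.859503 = 0.99806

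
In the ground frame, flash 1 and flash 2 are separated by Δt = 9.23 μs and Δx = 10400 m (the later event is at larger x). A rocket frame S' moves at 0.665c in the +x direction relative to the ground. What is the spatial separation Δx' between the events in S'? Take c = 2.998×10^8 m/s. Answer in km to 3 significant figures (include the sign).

γ = 1/√(1 − 0.665²) = 1.3390
Δx' = γ(Δx − vΔt) = 1.3390 × (10400 m − 0.665×(2.998×10^8 m/s)×9.23×10^-6 s)
= 1.3390 × (8559.8 m) = 11.5 km

Δx' ≈ 11.5 km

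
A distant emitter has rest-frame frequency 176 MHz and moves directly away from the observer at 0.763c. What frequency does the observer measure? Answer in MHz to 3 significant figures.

Relativistic Doppler: f_obs = f_src √((1−β)/(1+β))
= 176 × √(0.23700/1.7630) = 176 × 0.36665 = 64.5 MHz

f_obs ≈ 64.5 MHz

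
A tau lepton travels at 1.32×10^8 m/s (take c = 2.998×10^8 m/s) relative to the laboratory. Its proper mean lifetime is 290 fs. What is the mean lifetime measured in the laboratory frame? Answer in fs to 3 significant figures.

Δt ≈ 323 fs

β = v/c = 1.32×10^8 / 2.998×10^8 = 0.44029
γ = 1/√(1 − 0.44029²) = 1.1138
Time dilation: Δt = γτ₀ = 1.1138 × 290 fs = 323 fs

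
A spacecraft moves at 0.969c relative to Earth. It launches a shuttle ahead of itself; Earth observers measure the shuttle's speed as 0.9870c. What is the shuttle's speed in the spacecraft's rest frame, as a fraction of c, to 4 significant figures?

Inverse velocity addition: u' = (u − v)/(1 − uv/c²)
= (0.9870 − 0.969)/(1 − 0.9870×0.969) = 0.01800/0.0435970 = 0.4129

u' ≈ 0.4129c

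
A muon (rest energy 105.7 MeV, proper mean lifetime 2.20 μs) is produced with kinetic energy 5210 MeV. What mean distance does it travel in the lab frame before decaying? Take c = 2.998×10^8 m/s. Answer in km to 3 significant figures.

γ = 1 + K/(m₀c²) = 1 + 5210/105.7 = 50.290
β = √(1 − 1/γ²) = 0.99980
Dilated lifetime: γτ₀ = 50.290 × 2.20 μs = 110.64 μs
d = βc·γτ₀ = 0.99980 × (2.998×10^8 m/s) × 0.00011064 s = 33.2 km

d ≈ 33.2 km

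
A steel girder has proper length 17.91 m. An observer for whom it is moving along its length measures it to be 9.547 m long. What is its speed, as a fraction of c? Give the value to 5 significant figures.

β ≈ 0.84608

γ = L₀/L = 17.91/9.547 = 1.875982
β = √(1 − 1/γ²) = 0.84608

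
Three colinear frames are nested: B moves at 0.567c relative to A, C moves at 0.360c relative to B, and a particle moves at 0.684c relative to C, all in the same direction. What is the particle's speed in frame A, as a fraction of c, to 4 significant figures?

Compose boost 2: (0.360 + 0.567)/(1 + 0.360×0.567) = 0.9270/1.20412 = 0.769857
Compose boost 3: (0.684 + 0.769857)/(1 + 0.684×0.769857) = 1.45386/1.52658 = 0.9524

u ≈ 0.9524c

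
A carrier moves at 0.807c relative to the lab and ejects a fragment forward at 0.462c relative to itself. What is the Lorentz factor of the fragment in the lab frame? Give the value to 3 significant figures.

γ ≈ 2.62

u_lab = (0.462 + 0.807)/(1 + 0.462×0.807) = 1.269/1.37283 = 0.924365
γ = 1/√(1 − 0.924365²) = 2.62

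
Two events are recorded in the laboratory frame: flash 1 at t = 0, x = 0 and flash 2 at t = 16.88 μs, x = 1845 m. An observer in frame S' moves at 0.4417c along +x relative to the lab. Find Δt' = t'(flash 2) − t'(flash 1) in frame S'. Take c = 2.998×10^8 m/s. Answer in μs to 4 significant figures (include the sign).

γ = 1/√(1 − 0.4417²) = 1.11462
Δt' = γ(Δt − vΔx/c²) = 1.11462 × (16.88 μs − 0.4417×1845 m / (2.998×10^8 m/s))
= 1.11462 × (14.1617 μs) = 15.79 μs

Δt' ≈ 15.79 μs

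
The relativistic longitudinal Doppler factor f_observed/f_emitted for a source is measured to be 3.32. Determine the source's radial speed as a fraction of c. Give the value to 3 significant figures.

β ≈ 0.834

f_obs/f_src = √((1+β)/(1−β)) = 3.32  ⇒  (1+β)/(1−β) = 11.022
β = |1 − D²|/(1 + D²) = |1 − 11.022|/(1 + 11.022) = 0.834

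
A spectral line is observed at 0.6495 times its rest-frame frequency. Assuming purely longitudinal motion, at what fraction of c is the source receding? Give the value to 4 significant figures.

f_obs/f_src = √((1−β)/(1+β)) = 0.6495  ⇒  (1−β)/(1+β) = 0.421850
β = |1 − D²|/(1 + D²) = |1 − 0.421850|/(1 + 0.421850) = 0.4066

β ≈ 0.4066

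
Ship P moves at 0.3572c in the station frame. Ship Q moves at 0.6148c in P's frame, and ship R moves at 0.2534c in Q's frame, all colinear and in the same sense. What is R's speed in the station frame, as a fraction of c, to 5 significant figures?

Compose boost 2: (0.6148 + 0.3572)/(1 + 0.6148×0.3572) = 0.97200/1.219607 = 0.7969783
Compose boost 3: (0.2534 + 0.7969783)/(1 + 0.2534×0.7969783) = 1.050378/1.201954 = 0.87389

u ≈ 0.87389c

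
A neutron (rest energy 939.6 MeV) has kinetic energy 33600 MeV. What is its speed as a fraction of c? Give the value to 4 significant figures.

γ = 1 + K/(m₀c²) = 1 + 33600/939.6 = 36.7599
β = √(1 − 1/γ²) = 0.9996

β ≈ 0.9996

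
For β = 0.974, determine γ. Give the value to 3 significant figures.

γ = 1/√(1 − β²) = 1/√(1 − 0.974²) = 1/√(0.051324) = 4.41

γ ≈ 4.41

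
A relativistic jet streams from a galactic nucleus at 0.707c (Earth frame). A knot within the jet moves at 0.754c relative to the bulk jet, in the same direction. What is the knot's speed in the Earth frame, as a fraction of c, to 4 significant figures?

Relativistic velocity addition: u = (u' + v)/(1 + u'v/c²)
= (0.754 + 0.707)/(1 + 0.754×0.707) = 1.461/1.53308 = 0.9530

u ≈ 0.9530c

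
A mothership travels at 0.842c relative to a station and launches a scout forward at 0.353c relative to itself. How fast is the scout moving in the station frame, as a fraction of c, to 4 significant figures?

u ≈ 0.9212c

Compose boost 2: (0.353 + 0.842)/(1 + 0.353×0.842) = 1.195/1.29723 = 0.9212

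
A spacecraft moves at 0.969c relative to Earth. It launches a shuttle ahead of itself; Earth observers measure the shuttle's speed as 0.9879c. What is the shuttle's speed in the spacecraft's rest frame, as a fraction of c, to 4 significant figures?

u' ≈ 0.4424c

Inverse velocity addition: u' = (u − v)/(1 − uv/c²)
= (0.9879 − 0.969)/(1 − 0.9879×0.969) = 0.01890/0.0427249 = 0.4424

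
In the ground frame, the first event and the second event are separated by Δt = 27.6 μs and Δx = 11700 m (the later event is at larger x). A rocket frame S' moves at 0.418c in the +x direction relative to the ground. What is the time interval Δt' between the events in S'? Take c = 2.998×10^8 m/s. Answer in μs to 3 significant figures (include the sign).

γ = 1/√(1 − 0.418²) = 1.1008
Δt' = γ(Δt − vΔx/c²) = 1.1008 × (27.6 μs − 0.418×11700 m / (2.998×10^8 m/s))
= 1.1008 × (11.287 μs) = 12.4 μs

Δt' ≈ 12.4 μs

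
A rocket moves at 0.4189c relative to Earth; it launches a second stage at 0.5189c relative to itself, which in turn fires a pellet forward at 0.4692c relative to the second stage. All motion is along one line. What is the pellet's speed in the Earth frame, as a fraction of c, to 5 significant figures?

u ≈ 0.91046c

Compose boost 2: (0.5189 + 0.4189)/(1 + 0.5189×0.4189) = 0.93780/1.217367 = 0.7703510
Compose boost 3: (0.4692 + 0.7703510)/(1 + 0.4692×0.7703510) = 1.239551/1.361449 = 0.91046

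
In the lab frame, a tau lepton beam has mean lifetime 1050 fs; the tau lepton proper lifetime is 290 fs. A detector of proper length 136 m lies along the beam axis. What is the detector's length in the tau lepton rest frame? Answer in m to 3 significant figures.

L ≈ 37.6 m

Time dilation ⇒ γ = Δt/τ₀ = 1050/290 = 3.6207
Length contraction: L = L₀/γ = 136/3.6207 = 37.6 m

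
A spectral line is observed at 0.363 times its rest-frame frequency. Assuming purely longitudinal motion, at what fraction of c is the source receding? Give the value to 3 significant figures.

f_obs/f_src = √((1−β)/(1+β)) = 0.363  ⇒  (1−β)/(1+β) = 0.13177
β = |1 − D²|/(1 + D²) = |1 − 0.13177|/(1 + 0.13177) = 0.767

β ≈ 0.767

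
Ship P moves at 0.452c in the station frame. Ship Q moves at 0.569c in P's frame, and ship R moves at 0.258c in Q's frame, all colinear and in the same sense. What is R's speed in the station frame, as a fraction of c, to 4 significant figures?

Compose boost 2: (0.569 + 0.452)/(1 + 0.569×0.452) = 1.021/1.25719 = 0.812130
Compose boost 3: (0.258 + 0.812130)/(1 + 0.258×0.812130) = 1.07013/1.20953 = 0.8847

u ≈ 0.8847c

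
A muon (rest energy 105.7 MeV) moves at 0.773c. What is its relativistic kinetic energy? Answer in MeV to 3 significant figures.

K ≈ 60.9 MeV

γ = 1/√(1 − 0.773²) = 1.5763
K = (γ − 1)m₀c² = (1.5763 − 1) × 105.7 MeV = 0.57628 × 105.7 MeV = 60.9 MeV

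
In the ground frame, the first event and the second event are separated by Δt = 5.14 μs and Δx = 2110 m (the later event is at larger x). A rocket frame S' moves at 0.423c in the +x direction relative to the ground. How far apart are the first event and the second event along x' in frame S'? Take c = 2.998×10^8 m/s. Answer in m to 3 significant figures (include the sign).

Δx' ≈ 1610 m

γ = 1/√(1 − 0.423²) = 1.1036
Δx' = γ(Δx − vΔt) = 1.1036 × (2110 m − 0.423×(2.998×10^8 m/s)×5.14×10^-6 s)
= 1.1036 × (1458.2 m) = 1610 m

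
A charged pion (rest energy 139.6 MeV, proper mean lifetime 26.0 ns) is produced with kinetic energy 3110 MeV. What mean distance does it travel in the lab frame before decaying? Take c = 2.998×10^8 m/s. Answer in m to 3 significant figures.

γ = 1 + K/(m₀c²) = 1 + 3110/139.6 = 23.278
β = √(1 − 1/γ²) = 0.99908
Dilated lifetime: γτ₀ = 23.278 × 26.0 ns = 605.23 ns
d = βc·γτ₀ = 0.99908 × (2.998×10^8 m/s) × 6.0523×10^-7 s = 181 m

d ≈ 181 m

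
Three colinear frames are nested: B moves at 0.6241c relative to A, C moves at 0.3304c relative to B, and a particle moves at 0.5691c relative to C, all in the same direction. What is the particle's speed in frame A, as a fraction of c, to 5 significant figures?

Compose boost 2: (0.3304 + 0.6241)/(1 + 0.3304×0.6241) = 0.95450/1.206203 = 0.7913264
Compose boost 3: (0.5691 + 0.7913264)/(1 + 0.5691×0.7913264) = 1.360426/1.450344 = 0.93800

u ≈ 0.93800c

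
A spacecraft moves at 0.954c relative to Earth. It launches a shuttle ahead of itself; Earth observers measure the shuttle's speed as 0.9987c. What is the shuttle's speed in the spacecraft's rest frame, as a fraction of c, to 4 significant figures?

u' ≈ 0.9462c

Inverse velocity addition: u' = (u − v)/(1 − uv/c²)
= (0.9987 − 0.954)/(1 − 0.9987×0.954) = 0.04470/0.0472402 = 0.9462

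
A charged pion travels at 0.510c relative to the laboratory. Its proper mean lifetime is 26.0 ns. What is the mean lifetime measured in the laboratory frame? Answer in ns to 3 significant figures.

Δt ≈ 30.2 ns

γ = 1/√(1 − 0.510²) = 1.1626
Time dilation: Δt = γτ₀ = 1.1626 × 26.0 ns = 30.2 ns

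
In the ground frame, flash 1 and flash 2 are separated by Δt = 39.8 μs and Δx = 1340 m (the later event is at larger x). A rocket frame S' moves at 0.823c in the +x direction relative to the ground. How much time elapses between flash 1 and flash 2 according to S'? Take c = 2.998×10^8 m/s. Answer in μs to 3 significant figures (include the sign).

Δt' ≈ 63.6 μs

γ = 1/√(1 − 0.823²) = 1.7604
Δt' = γ(Δt − vΔx/c²) = 1.7604 × (39.8 μs − 0.823×1340 m / (2.998×10^8 m/s))
= 1.7604 × (36.121 μs) = 63.6 μs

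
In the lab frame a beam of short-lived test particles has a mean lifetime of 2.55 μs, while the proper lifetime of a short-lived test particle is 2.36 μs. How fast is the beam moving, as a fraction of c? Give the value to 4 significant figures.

β ≈ 0.3788

γ = Δt/τ₀ = 2.55/2.36 = 1.08051
β = √(1 − 1/γ²) = √(1 − 1/1.08051²) = 0.3788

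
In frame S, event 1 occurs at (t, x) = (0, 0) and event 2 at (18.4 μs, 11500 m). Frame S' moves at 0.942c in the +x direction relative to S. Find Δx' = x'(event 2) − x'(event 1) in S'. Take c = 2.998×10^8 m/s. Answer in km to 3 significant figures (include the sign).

Δx' ≈ 18.8 km

γ = 1/√(1 − 0.942²) = 2.9796
Δx' = γ(Δx − vΔt) = 2.9796 × (11500 m − 0.942×(2.998×10^8 m/s)×18.4×10^-6 s)
= 2.9796 × (6303.6 m) = 18.8 km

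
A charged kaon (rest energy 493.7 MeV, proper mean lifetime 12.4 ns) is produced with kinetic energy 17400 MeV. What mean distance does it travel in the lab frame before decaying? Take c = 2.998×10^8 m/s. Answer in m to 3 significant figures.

γ = 1 + K/(m₀c²) = 1 + 17400/493.7 = 36.244
β = √(1 − 1/γ²) = 0.99962
Dilated lifetime: γτ₀ = 36.244 × 12.4 ns = 449.43 ns
d = βc·γτ₀ = 0.99962 × (2.998×10^8 m/s) × 4.4943×10^-7 s = 135 m

d ≈ 135 m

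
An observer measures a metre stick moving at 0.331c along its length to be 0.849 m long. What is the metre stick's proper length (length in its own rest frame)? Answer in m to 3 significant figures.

γ = 1/√(1 − 0.331²) = 1.0597
L₀ = γL = 1.0597 × 0.849 = 0.900 m

L₀ ≈ 0.900 m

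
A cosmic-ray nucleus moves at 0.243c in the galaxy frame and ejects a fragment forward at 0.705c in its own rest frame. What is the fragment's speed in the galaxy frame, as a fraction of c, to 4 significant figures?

u ≈ 0.8093c

Compose boost 2: (0.705 + 0.243)/(1 + 0.705×0.243) = 0.9480/1.17131 = 0.8093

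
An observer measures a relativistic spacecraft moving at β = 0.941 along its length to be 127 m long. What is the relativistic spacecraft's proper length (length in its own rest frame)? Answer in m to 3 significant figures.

γ = 1/√(1 − 0.941²) = 2.9550
L₀ = γL = 2.9550 × 127 = 375 m

L₀ ≈ 375 m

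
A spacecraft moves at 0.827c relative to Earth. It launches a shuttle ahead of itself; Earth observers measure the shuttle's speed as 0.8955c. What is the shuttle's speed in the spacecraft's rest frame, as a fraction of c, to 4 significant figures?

Inverse velocity addition: u' = (u − v)/(1 − uv/c²)
= (0.8955 − 0.827)/(1 − 0.8955×0.827) = 0.06850/0.259422 = 0.2640

u' ≈ 0.2640c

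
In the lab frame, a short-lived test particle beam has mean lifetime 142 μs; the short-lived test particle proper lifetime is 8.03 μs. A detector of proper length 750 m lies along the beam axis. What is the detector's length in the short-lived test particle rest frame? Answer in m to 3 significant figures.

L ≈ 42.4 m

Time dilation ⇒ γ = Δt/τ₀ = 142/8.03 = 17.684
Length contraction: L = L₀/γ = 750/17.684 = 42.4 m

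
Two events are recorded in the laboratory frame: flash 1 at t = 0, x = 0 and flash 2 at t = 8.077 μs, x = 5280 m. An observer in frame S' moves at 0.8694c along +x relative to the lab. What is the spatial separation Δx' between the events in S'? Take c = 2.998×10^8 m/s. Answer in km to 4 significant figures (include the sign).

Δx' ≈ 6.425 km

γ = 1/√(1 − 0.8694²) = 2.02385
Δx' = γ(Δx − vΔt) = 2.02385 × (5280 m − 0.8694×(2.998×10^8 m/s)×8.077×10^-6 s)
= 2.02385 × (3174.76 m) = 6.425 km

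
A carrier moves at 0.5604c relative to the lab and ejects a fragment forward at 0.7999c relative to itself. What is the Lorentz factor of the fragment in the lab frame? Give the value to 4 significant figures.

u_lab = (0.7999 + 0.5604)/(1 + 0.7999×0.5604) = 1.3603/1.448264 = 0.9392625
γ = 1/√(1 − 0.9392625²) = 2.914

γ ≈ 2.914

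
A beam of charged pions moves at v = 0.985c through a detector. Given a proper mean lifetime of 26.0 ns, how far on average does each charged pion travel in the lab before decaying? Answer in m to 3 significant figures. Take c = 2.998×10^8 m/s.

d ≈ 44.5 m

γ = 1/√(1 − 0.985²) = 5.7953
Dilated lifetime: Δt = γτ₀ = 5.7953 × 26.0 ns = 150.68 ns
d = vΔt = 0.985c × 150.68 ns = 2.9530×10^8 m/s × 1.5068×10^-7 s = 44.5 m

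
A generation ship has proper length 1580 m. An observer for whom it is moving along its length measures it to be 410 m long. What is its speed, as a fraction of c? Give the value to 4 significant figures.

β ≈ 0.9657

γ = L₀/L = 1580/410 = 3.85366
β = √(1 − 1/γ²) = 0.9657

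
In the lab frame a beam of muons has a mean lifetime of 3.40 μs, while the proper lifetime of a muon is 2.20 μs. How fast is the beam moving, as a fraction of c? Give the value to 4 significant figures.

β ≈ 0.7624

γ = Δt/τ₀ = 3.40/2.20 = 1.54545
β = √(1 − 1/γ²) = √(1 − 1/1.54545²) = 0.7624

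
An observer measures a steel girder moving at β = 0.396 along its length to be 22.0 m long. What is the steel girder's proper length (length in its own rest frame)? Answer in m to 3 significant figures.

γ = 1/√(1 − 0.396²) = 1.0890
L₀ = γL = 1.0890 × 22.0 = 24.0 m

L₀ ≈ 24.0 m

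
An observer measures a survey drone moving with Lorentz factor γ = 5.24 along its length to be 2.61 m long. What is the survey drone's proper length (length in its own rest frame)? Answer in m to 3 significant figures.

γ = 5.24 (given)
L₀ = γL = 5.24 × 2.61 = 13.7 m

L₀ ≈ 13.7 m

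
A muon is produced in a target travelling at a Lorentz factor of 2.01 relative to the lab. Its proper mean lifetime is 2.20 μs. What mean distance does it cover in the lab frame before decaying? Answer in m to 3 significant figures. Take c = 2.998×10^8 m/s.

β = √(1 − 1/γ²) = √(1 − 1/2.01²) = 0.86746
Dilated lifetime: Δt = γτ₀ = 2.01 × 2.20 μs = 4.4220 μs
d = vΔt = 0.86746c × 4.4220 μs = 2.6006×10^8 m/s × 4.4220×10^-6 s = 1150 m

d ≈ 1150 m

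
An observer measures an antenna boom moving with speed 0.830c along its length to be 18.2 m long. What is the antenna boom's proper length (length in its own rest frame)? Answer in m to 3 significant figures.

L₀ ≈ 32.6 m

γ = 1/√(1 − 0.830²) = 1.7929
L₀ = γL = 1.7929 × 18.2 = 32.6 m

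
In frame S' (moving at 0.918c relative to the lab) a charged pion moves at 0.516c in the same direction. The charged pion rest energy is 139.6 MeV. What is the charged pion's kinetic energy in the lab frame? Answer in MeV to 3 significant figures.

K ≈ 466 MeV

u_lab = (0.516 + 0.918)/(1 + 0.516×0.918) = 0.973069
γ = 1/√(1 − 0.973069²) = 4.3381
K = (γ − 1)m₀c² = (4.3381 − 1) × 139.6 = 3.3381 × 139.6 = 466 MeV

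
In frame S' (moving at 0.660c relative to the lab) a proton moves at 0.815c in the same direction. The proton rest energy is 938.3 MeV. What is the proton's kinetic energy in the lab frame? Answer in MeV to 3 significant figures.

K ≈ 2380 MeV

u_lab = (0.815 + 0.660)/(1 + 0.815×0.660) = 0.959100
γ = 1/√(1 − 0.959100²) = 3.5327
K = (γ − 1)m₀c² = (3.5327 − 1) × 938.3 = 2.5327 × 938.3 = 2380 MeV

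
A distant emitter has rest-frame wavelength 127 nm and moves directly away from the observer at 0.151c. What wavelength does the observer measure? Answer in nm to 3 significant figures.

Relativistic Doppler: λ_obs = λ_src √((1+β)/(1−β))
= 127 × √(1.1510/0.84900) = 127 × 1.1644 = 148 nm

λ_obs ≈ 148 nm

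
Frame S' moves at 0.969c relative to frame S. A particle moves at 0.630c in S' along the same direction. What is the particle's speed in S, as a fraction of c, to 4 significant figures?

u ≈ 0.9929c

Relativistic velocity addition: u = (u' + v)/(1 + u'v/c²)
= (0.630 + 0.969)/(1 + 0.630×0.969) = 1.599/1.61047 = 0.9929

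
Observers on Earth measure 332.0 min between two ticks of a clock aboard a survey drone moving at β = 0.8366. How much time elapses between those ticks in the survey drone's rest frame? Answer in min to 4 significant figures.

τ₀ ≈ 181.9 min

γ = 1/√(1 − 0.8366²) = 1.82544
Proper time: τ₀ = Δt/γ = 332.0/1.82544 = 181.9 min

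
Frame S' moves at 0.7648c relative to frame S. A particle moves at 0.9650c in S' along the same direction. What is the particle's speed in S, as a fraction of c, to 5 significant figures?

u ≈ 0.99526c

Relativistic velocity addition: u = (u' + v)/(1 + u'v/c²)
= (0.9650 + 0.7648)/(1 + 0.9650×0.7648) = 1.7298/1.738032 = 0.99526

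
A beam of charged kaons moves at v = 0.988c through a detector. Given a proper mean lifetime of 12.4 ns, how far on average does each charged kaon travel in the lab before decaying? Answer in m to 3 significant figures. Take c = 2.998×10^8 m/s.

γ = 1/√(1 − 0.988²) = 6.4744
Dilated lifetime: Δt = γτ₀ = 6.4744 × 12.4 ns = 80.283 ns
d = vΔt = 0.988c × 80.283 ns = 2.9620×10^8 m/s × 8.0283×10^-8 s = 23.8 m

d ≈ 23.8 m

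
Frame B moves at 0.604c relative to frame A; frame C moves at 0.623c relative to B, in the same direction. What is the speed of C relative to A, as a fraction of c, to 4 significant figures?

Compose boost 2: (0.623 + 0.604)/(1 + 0.623×0.604) = 1.227/1.37629 = 0.8915

u ≈ 0.8915c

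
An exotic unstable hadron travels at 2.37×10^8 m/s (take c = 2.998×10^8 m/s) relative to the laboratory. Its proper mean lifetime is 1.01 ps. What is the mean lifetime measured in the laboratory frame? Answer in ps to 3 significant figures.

β = v/c = 2.37×10^8 / 2.998×10^8 = 0.79053
γ = 1/√(1 − 0.79053²) = 1.6328
Time dilation: Δt = γτ₀ = 1.6328 × 1.01 ps = 1.65 ps

Δt ≈ 1.65 ps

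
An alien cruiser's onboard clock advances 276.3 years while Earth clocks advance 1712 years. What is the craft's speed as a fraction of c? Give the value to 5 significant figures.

β ≈ 0.98689

γ = Δt/τ₀ = 1712/276.3 = 6.196164
β = √(1 − 1/γ²) = √(1 − 1/6.196164²) = 0.98689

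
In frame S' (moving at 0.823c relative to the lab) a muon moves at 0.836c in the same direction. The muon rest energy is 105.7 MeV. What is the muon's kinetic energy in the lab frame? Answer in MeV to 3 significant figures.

K ≈ 467 MeV

u_lab = (0.836 + 0.823)/(1 + 0.836×0.823) = 0.982804
γ = 1/√(1 − 0.982804²) = 5.4155
K = (γ − 1)m₀c² = (5.4155 − 1) × 105.7 = 4.4155 × 105.7 = 467 MeV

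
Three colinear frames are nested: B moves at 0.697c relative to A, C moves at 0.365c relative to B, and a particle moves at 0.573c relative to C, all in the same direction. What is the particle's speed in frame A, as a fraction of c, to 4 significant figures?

Compose boost 2: (0.365 + 0.697)/(1 + 0.365×0.697) = 1.062/1.25440 = 0.846617
Compose boost 3: (0.573 + 0.846617)/(1 + 0.573×0.846617) = 1.41962/1.48511 = 0.9559

u ≈ 0.9559c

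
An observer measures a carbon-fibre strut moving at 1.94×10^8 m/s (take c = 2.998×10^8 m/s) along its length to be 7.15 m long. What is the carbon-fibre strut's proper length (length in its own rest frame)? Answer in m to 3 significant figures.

β = v/c = 1.94×10^8 / 2.998×10^8 = 0.64710
γ = 1/√(1 − 0.64710²) = 1.3116
L₀ = γL = 1.3116 × 7.15 = 9.38 m

L₀ ≈ 9.38 m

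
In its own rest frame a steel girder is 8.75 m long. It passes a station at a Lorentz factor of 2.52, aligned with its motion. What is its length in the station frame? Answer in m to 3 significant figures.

γ = 2.52 (given)
Length contraction: L = L₀/γ = 8.75/2.52 = 3.47 m

L ≈ 3.47 m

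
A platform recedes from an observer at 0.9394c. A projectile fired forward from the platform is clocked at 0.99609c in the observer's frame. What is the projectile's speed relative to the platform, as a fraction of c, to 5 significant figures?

u' ≈ 0.88202c

Inverse velocity addition: u' = (u − v)/(1 − uv/c²)
= (0.99609 − 0.9394)/(1 − 0.99609×0.9394) = 0.056690/0.06427305 = 0.88202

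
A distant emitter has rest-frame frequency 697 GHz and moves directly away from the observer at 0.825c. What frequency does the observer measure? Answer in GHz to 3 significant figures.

f_obs ≈ 216 GHz

Relativistic Doppler: f_obs = f_src √((1−β)/(1+β))
= 697 × √(0.17500/1.8250) = 697 × 0.30966 = 216 GHz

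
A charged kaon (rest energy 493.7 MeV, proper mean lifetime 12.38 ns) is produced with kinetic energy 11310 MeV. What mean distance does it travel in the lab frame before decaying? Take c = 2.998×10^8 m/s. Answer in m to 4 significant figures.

γ = 1 + K/(m₀c²) = 1 + 11310/493.7 = 23.9086
β = √(1 − 1/γ²) = 0.999125
Dilated lifetime: γτ₀ = 23.9086 × 12.38 ns = 295.989 ns
d = βc·γτ₀ = 0.999125 × (2.998×10^8 m/s) × 2.95989×10^-7 s = 88.66 m

d ≈ 88.66 m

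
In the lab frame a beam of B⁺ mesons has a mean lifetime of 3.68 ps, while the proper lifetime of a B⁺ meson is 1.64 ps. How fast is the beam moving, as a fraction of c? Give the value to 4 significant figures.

β ≈ 0.8952

γ = Δt/τ₀ = 3.68/1.64 = 2.24390
β = √(1 − 1/γ²) = √(1 − 1/2.24390²) = 0.8952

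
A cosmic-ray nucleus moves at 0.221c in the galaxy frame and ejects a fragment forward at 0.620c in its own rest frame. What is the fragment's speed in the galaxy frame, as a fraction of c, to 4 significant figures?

u ≈ 0.7397c

Compose boost 2: (0.620 + 0.221)/(1 + 0.620×0.221) = 0.8410/1.13702 = 0.7397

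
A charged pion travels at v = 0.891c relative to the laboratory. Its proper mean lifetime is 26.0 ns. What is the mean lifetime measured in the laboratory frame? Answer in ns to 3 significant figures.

γ = 1/√(1 − 0.891²) = 2.2026
Time dilation: Δt = γτ₀ = 2.2026 × 26.0 ns = 57.3 ns

Δt ≈ 57.3 ns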